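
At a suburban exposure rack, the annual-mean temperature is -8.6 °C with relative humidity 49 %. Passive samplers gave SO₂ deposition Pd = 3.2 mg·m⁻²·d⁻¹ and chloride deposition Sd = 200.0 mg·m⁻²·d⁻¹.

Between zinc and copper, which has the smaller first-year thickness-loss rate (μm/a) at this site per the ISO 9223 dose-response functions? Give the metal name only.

zinc: f(T) = +0.038·(T−10) [T≤10 °C] = -0.7068
  Pd branch = 0.0129·Pd^0.44·e^(0.046·RH+f) = 0.1011 μm/a
  Cl⁻ term: 0.0175·200.0^0.57·exp(0.008·49+0.085·-8.6) = 0.2555
  sum: 0.1011 + 0.2555 → r_corr = 0.3566 μm/a
copper: T≤10 °C ⇒ hinge +0.126·(-8.6−10) = -2.3436
  Pd branch = 0.0053·Pd^0.26·e^(0.059·RH+f) = 0.0124 μm/a
  Cl⁻ term: 0.01025·200.0^0.27·exp(0.036·49+0.049·-8.6) = 0.1641
  r_corr = 0.0124 + 0.1641 = 0.1765 μm/a
Ordering by μm/a: zinc (0.357) > copper (0.176)

copper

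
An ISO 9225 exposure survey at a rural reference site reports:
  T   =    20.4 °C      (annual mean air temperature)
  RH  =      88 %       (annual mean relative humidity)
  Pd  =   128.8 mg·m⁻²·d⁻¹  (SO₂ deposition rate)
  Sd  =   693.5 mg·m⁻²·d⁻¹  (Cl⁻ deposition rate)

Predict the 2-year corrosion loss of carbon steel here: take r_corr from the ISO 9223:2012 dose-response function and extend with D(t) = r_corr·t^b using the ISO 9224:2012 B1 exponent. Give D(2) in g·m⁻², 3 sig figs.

D(2) = 3.57e+03 g·m⁻²

carbon steel: f(T) = -0.054·(T−10) [T>10 °C] = -0.5616
  sulphur-dioxide contribution → 73.38 μm/a
  chloride contribution → 243 μm/a
  ⇒ r_corr(carbon steel) = 316.4 μm/a
ISO 9224: D(t) = r_corr · t^b with b = 0.523 (carbon steel, B1)
  D(2) = 316.4 × 2^0.523 = 316.4 × 1.437 = 454.6 μm
  Mass loss = 454.6 μm × 7.85 g/cm³ = 3569 g·m⁻²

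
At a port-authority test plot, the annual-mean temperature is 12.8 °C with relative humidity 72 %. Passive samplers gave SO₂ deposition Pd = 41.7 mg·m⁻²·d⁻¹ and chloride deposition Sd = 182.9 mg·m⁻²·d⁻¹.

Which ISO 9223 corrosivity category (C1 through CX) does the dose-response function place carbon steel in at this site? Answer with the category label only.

C5

carbon steel: temperature factor f = -0.054·(2.8) = -0.1512
  Pd branch = 1.77·Pd^0.52·e^(0.02·RH+f) = 44.69 μm/a
  Cl⁻ term: 0.102·182.9^0.62·exp(0.033·72+0.04·12.8) = 46.28
  sum: 44.69 + 46.28 → r_corr = 90.97 μm/a
91 μm/a falls in (80, 200] for carbon steel → category C5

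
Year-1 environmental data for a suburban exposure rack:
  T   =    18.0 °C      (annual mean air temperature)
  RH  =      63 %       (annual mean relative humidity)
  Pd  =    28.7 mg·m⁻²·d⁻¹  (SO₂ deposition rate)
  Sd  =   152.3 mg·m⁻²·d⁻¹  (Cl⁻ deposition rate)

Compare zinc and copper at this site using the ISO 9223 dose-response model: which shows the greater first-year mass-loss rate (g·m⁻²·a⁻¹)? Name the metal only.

zinc

zinc: temperature factor f = -0.071·(8.0) = -0.5680
  SO₂ term: 0.0129·28.7^0.44·exp(0.046·63-0.5680) = 0.5807
  Cl⁻ term: 0.0175·152.3^0.57·exp(0.008·63+0.085·18.0) = 2.347
  r_corr = 0.5807 + 2.347 = 2.928 μm/a
  mass loss = 2.928 μm/a × 7.14 g/cm³ = 20.9 g·m⁻²·a⁻¹
copper: f(T) = -0.080·(T−10) [T>10 °C] = -0.6400
  SO₂ term: 0.0053·28.7^0.26·exp(0.059·63-0.6400) = 0.2752
  Sd branch = 0.01025·Sd^0.27·e^(0.036·RH+0.049·T) = 0.9291 μm/a
  r_corr = 0.2752 + 0.9291 = 1.204 μm/a
  mass loss = 1.204 μm/a × 8.96 g/cm³ = 10.79 g·m⁻²·a⁻¹
Ordering by g·m⁻²·a⁻¹: zinc (20.9) > copper (10.8)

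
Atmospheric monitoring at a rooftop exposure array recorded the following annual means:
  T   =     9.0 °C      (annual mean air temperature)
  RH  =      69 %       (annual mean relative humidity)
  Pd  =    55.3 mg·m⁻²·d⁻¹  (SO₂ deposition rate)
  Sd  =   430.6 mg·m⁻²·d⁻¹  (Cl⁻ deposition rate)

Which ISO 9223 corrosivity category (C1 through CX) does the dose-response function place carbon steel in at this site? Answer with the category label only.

carbon steel: T≤10 °C ⇒ hinge +0.150·(9.0−10) = -0.1500
  Pd branch = 1.77·Pd^0.52·e^(0.02·RH+f) = 48.79 μm/a
  Cl⁻ term: 0.102·430.6^0.62·exp(0.033·69+0.04·9.0) = 61.23
  r_corr = 48.79 + 61.23 = 110 μm/a
ISO 9223 Table 2 (carbon steel): 80 < 110 ≤ 200 μm/a ⇒ C5

C5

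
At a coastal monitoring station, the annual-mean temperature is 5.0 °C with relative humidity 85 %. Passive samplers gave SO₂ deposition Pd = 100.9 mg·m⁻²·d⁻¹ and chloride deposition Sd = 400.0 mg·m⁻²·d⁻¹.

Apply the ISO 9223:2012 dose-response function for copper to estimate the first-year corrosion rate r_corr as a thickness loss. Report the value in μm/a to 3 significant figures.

r_corr = 2.82 μm/a

copper: T≤10 °C ⇒ hinge +0.126·(5.0−10) = -0.6300
  Pd branch = 0.0053·Pd^0.26·e^(0.059·RH+f) = 1.411 μm/a
  Cl⁻ term: 0.01025·400.0^0.27·exp(0.036·85+0.049·5.0) = 1.408
  sum: 1.411 + 1.408 → r_corr = 2.82 μm/a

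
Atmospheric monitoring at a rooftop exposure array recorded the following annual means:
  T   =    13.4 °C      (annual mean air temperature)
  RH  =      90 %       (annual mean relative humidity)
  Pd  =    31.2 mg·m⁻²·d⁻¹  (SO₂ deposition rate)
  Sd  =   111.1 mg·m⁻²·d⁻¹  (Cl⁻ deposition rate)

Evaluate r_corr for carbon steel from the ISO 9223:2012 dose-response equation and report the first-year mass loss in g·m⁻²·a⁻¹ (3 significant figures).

carbon steel: temperature factor f = -0.054·(3.4) = -0.1836
  sulphur-dioxide contribution → 53.32 μm/a
  chloride contribution → 63.03 μm/a
  ⇒ r_corr(carbon steel) = 116.4 μm/a
Convert to mass loss: 116.4 μm/a × 7.85 g/cm³ = 913.4 g·m⁻²·a⁻¹

r_corr = 913 g·m⁻²·a⁻¹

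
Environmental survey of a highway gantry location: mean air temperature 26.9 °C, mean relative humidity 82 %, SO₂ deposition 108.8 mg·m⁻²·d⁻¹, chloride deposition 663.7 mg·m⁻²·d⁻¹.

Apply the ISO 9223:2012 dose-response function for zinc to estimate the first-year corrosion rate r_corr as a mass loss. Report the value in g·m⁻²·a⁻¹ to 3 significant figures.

zinc: T>10 °C ⇒ hinge -0.071·(26.9−10) = -1.1999
  Pd branch = 0.0129·Pd^0.44·e^(0.046·RH+f) = 1.33 μm/a
  Cl⁻ term: 0.0175·663.7^0.57·exp(0.008·82+0.085·26.9) = 13.47
  r_corr = 1.33 + 13.47 = 14.8 μm/a
Convert to mass loss: 14.8 μm/a × 7.14 g/cm³ = 105.7 g·m⁻²·a⁻¹

r_corr = 106 g·m⁻²·a⁻¹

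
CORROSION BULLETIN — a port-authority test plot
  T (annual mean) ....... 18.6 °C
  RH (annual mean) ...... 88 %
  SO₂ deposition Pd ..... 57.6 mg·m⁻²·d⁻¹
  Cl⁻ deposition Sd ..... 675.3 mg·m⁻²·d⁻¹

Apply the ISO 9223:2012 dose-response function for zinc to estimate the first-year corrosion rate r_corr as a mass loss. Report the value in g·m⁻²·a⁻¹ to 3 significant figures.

r_corr = 67.4 g·m⁻²·a⁻¹

zinc: temperature factor f = -0.071·(8.6) = -0.6106
  Pd branch = 0.0129·Pd^0.44·e^(0.046·RH+f) = 2.388 μm/a
  Cl⁻ term: 0.0175·675.3^0.57·exp(0.008·88+0.085·18.6) = 7.05
  sum: 2.388 + 7.05 → r_corr = 9.438 μm/a
Convert to mass loss: 9.438 μm/a × 7.14 g/cm³ = 67.39 g·m⁻²·a⁻¹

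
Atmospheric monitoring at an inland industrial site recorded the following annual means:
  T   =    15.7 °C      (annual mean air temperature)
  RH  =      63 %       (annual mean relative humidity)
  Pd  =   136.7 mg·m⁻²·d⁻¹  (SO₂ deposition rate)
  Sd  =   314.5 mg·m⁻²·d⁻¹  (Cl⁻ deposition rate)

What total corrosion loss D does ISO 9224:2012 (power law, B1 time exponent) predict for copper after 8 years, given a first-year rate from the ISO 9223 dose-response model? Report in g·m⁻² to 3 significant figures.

copper: temperature factor f = -0.080·(5.7) = -0.4560
  SO₂ term: 0.0053·136.7^0.26·exp(0.059·63-0.4560) = 0.4964
  Sd branch = 0.01025·Sd^0.27·e^(0.036·RH+0.049·T) = 1.01 μm/a
  r_corr = 0.4964 + 1.01 = 1.506 μm/a
Power-law: D(8) = r_corr · 8^0.667
  D(8) = 1.506 × 8^0.667 = 1.506 × 4.003 = 6.028 μm
  Mass loss = 6.028 μm × 8.96 g/cm³ = 54.01 g·m⁻²

D(8) = 54.0 g·m⁻²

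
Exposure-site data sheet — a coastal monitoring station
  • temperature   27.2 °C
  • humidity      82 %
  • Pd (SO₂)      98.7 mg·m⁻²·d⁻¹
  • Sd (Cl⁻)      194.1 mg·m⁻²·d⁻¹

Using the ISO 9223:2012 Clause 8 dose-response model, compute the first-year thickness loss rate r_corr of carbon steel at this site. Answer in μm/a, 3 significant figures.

r_corr = 158 μm/a

carbon steel: f(T) = -0.054·(T−10) [T>10 °C] = -0.9288
  Pd branch = 1.77·Pd^0.52·e^(0.02·RH+f) = 39.25 μm/a
  Sd branch = 0.102·Sd^0.62·e^(0.033·RH+0.04·T) = 118.8 μm/a
  sum: 39.25 + 118.8 → r_corr = 158.1 μm/a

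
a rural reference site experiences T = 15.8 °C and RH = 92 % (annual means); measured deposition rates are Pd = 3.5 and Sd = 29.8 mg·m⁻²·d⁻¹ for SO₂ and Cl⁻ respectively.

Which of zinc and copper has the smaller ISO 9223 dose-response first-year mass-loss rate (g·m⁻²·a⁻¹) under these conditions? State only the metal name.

zinc: f(T) = -0.071·(T−10) [T>10 °C] = -0.4118
  Pd branch = 0.0129·Pd^0.44·e^(0.046·RH+f) = 1.021 μm/a
  Sd branch = 0.0175·Sd^0.57·e^(0.008·RH+0.085·T) = 0.9688 μm/a
  sum: 1.021 + 0.9688 → r_corr = 1.99 μm/a
  mass loss = 1.99 μm/a × 7.14 g/cm³ = 14.21 g·m⁻²·a⁻¹
copper: temperature factor f = -0.080·(5.8) = -0.4640
  SO₂ term: 0.0053·3.5^0.26·exp(0.059·92-0.4640) = 1.051
  Sd branch = 0.01025·Sd^0.27·e^(0.036·RH+0.049·T) = 1.525 μm/a
  r_corr = 1.051 + 1.525 = 2.576 μm/a
  mass loss = 2.576 μm/a × 8.96 g/cm³ = 23.08 g·m⁻²·a⁻¹
Ordering by g·m⁻²·a⁻¹: copper (23.1) > zinc (14.2)

zinc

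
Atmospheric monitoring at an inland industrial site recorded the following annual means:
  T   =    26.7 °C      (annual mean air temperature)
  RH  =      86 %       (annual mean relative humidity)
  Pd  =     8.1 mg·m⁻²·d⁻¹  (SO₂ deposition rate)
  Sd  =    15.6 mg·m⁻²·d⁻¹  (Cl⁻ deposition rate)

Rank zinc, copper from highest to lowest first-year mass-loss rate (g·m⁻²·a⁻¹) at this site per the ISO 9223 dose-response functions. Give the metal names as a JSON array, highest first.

zinc: temperature factor f = -0.071·(16.7) = -1.1857
  SO₂ term: 0.0129·8.1^0.44·exp(0.046·86-1.1857) = 0.517
  Sd branch = 0.0175·Sd^0.57·e^(0.008·RH+0.085·T) = 1.613 μm/a
  r_corr = 0.517 + 1.613 = 2.13 μm/a
  mass loss = 2.13 μm/a × 7.14 g/cm³ = 15.21 g·m⁻²·a⁻¹
copper: temperature factor f = -0.080·(16.7) = -1.3360
  SO₂ term: 0.0053·8.1^0.26·exp(0.059·86-1.3360) = 0.3836
  Cl⁻ term: 0.01025·15.6^0.27·exp(0.036·86+0.049·26.7) = 1.76
  r_corr = 0.3836 + 1.76 = 2.144 μm/a
  mass loss = 2.144 μm/a × 8.96 g/cm³ = 19.21 g·m⁻²·a⁻¹
Ordering by g·m⁻²·a⁻¹: copper (19.2) > zinc (15.2)

["copper", "zinc"]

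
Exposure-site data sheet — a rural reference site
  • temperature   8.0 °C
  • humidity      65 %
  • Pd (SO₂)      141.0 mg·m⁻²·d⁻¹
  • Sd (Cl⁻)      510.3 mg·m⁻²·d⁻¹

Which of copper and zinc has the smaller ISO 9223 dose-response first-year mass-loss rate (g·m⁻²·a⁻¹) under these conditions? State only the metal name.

copper: temperature factor f = +0.126·(-2.0) = -0.2520
  Pd branch = 0.0053·Pd^0.26·e^(0.059·RH+f) = 0.6905 μm/a
  Sd branch = 0.01025·Sd^0.27·e^(0.036·RH+0.049·T) = 0.8479 μm/a
  sum: 0.6905 + 0.8479 → r_corr = 1.538 μm/a
  mass loss = 1.538 μm/a × 8.96 g/cm³ = 13.78 g·m⁻²·a⁻¹
zinc: T≤10 °C ⇒ hinge +0.038·(8.0−10) = -0.0760
  SO₂ term: 0.0129·141.0^0.44·exp(0.046·65-0.0760) = 2.098
  Cl⁻ term: 0.0175·510.3^0.57·exp(0.008·65+0.085·8.0) = 2.031
  r_corr = 2.098 + 2.031 = 4.129 μm/a
  mass loss = 4.129 μm/a × 7.14 g/cm³ = 29.48 g·m⁻²·a⁻¹
Ordering by g·m⁻²·a⁻¹: zinc (29.5) > copper (13.8)

copper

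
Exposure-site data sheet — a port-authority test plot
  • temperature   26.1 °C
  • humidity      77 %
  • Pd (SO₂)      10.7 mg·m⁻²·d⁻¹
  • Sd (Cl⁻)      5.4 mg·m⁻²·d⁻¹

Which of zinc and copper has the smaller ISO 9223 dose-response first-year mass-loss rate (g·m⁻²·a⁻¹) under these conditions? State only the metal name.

zinc

zinc: temperature factor f = -0.071·(16.1) = -1.1431
  SO₂ term: 0.0129·10.7^0.44·exp(0.046·77-1.1431) = 0.403
  Sd branch = 0.0175·Sd^0.57·e^(0.008·RH+0.085·T) = 0.779 μm/a
  sum: 0.403 + 0.779 → r_corr = 1.182 μm/a
  mass loss = 1.182 μm/a × 7.14 g/cm³ = 8.439 g·m⁻²·a⁻¹
copper: T>10 °C ⇒ hinge -0.080·(26.1−10) = -1.2880
  Pd branch = 0.0053·Pd^0.26·e^(0.059·RH+f) = 0.2544 μm/a
  Sd branch = 0.01025·Sd^0.27·e^(0.036·RH+0.049·T) = 0.9284 μm/a
  sum: 0.2544 + 0.9284 → r_corr = 1.183 μm/a
  mass loss = 1.183 μm/a × 8.96 g/cm³ = 10.6 g·m⁻²·a⁻¹
Ordering by g·m⁻²·a⁻¹: copper (10.6) > zinc (8.44)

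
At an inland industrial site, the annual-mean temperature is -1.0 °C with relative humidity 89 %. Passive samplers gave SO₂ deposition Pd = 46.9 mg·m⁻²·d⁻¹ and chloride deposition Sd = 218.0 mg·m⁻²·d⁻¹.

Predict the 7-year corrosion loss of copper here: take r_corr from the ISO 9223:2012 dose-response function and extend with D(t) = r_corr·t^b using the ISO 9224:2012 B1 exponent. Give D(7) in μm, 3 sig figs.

copper: temperature factor f = +0.126·(-11.0) = -1.3860
  sulphur-dioxide contribution → 0.6876 μm/a
  chloride contribution → 1.029 μm/a
  ⇒ r_corr(copper) = 1.716 μm/a
Power-law: D(7) = r_corr · 7^0.667
  D(7) = 1.716 × 7^0.667 = 1.716 × 3.662 = 6.285 μm

D(7) = 6.28 μm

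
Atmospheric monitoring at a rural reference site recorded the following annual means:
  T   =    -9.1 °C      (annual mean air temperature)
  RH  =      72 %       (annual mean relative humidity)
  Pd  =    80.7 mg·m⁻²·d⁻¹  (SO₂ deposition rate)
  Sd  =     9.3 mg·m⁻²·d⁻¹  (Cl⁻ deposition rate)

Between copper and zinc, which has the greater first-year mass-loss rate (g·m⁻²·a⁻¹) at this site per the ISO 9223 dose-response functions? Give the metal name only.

copper: f(T) = +0.126·(T−10) [T≤10 °C] = -2.4066
  SO₂ term: 0.0053·80.7^0.26·exp(0.059·72-2.4066) = 0.1047
  Cl⁻ term: 0.01025·9.3^0.27·exp(0.036·72+0.049·-9.1) = 0.16
  r_corr = 0.1047 + 0.16 = 0.2647 μm/a
  mass loss = 0.2647 μm/a × 8.96 g/cm³ = 2.372 g·m⁻²·a⁻¹
zinc: temperature factor f = +0.038·(-19.1) = -0.7258
  SO₂ term: 0.0129·80.7^0.44·exp(0.046·72-0.7258) = 1.182
  Sd branch = 0.0175·Sd^0.57·e^(0.008·RH+0.085·T) = 0.0512 μm/a
  sum: 1.182 + 0.0512 → r_corr = 1.234 μm/a
  mass loss = 1.234 μm/a × 7.14 g/cm³ = 8.808 g·m⁻²·a⁻¹
Ordering by g·m⁻²·a⁻¹: zinc (8.81) > copper (2.37)

zinc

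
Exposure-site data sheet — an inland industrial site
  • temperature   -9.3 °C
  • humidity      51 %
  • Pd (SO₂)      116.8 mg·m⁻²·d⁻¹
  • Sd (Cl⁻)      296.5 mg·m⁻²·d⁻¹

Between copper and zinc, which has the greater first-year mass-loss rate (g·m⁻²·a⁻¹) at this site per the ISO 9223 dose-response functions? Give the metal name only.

zinc

copper: T≤10 °C ⇒ hinge +0.126·(-9.3−10) = -2.4318
  sulphur-dioxide contribution → 0.03255 μm/a
  chloride contribution → 0.1895 μm/a
  ⇒ r_corr(copper) = 0.2221 μm/a
  mass loss = 0.2221 μm/a × 8.96 g/cm³ = 1.99 g·m⁻²·a⁻¹
zinc: temperature factor f = +0.038·(-19.3) = -0.7334
  sulphur-dioxide contribution → 0.5255 μm/a
  chloride contribution → 0.3062 μm/a
  ⇒ r_corr(zinc) = 0.8317 μm/a
  mass loss = 0.8317 μm/a × 7.14 g/cm³ = 5.938 g·m⁻²·a⁻¹
Ordering by g·m⁻²·a⁻¹: zinc (5.94) > copper (1.99)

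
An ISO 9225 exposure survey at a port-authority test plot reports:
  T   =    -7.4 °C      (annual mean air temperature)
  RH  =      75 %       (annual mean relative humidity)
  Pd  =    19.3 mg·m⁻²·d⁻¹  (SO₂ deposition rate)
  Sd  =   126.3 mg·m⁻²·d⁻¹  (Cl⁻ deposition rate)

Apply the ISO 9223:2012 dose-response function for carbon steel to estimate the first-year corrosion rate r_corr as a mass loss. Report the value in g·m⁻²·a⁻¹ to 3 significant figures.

carbon steel: f(T) = +0.150·(T−10) [T≤10 °C] = -2.6100
  Pd branch = 1.77·Pd^0.52·e^(0.02·RH+f) = 2.719 μm/a
  Cl⁻ term: 0.102·126.3^0.62·exp(0.033·75+0.04·-7.4) = 18.1
  sum: 2.719 + 18.1 → r_corr = 20.82 μm/a
Convert to mass loss: 20.82 μm/a × 7.85 g/cm³ = 163.5 g·m⁻²·a⁻¹

r_corr = 163 g·m⁻²·a⁻¹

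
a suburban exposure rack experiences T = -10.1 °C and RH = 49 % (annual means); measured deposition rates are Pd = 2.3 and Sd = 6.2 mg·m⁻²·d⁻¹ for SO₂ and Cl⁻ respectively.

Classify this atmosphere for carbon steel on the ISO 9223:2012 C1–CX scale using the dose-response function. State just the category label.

C2

carbon steel: temperature factor f = +0.150·(-20.1) = -3.0150
  SO₂ term: 1.77·2.3^0.52·exp(0.02·49-3.0150) = 0.3567
  Cl⁻ term: 0.102·6.2^0.62·exp(0.033·49+0.04·-10.1) = 1.063
  r_corr = 0.3567 + 1.063 = 1.42 μm/a
Category bounds: 1.3…25 μm/a bracket r_corr ⇒ C2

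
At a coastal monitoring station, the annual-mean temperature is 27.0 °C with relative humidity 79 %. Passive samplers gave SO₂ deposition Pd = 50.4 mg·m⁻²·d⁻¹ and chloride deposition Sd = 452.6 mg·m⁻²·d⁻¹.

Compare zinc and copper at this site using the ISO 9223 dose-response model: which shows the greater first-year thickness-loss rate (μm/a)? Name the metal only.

zinc: temperature factor f = -0.071·(17.0) = -1.2070
  Pd branch = 0.0129·Pd^0.44·e^(0.046·RH+f) = 0.8198 μm/a
  Cl⁻ term: 0.0175·452.6^0.57·exp(0.008·79+0.085·27.0) = 10.67
  r_corr = 0.8198 + 10.67 = 11.49 μm/a
copper: f(T) = -0.080·(T−10) [T>10 °C] = -1.3600
  SO₂ term: 0.0053·50.4^0.26·exp(0.059·79-1.3600) = 0.3986
  Sd branch = 0.01025·Sd^0.27·e^(0.036·RH+0.049·T) = 3.447 μm/a
  r_corr = 0.3986 + 3.447 = 3.846 μm/a
Ordering by μm/a: zinc (11.5) > copper (3.85)

zinc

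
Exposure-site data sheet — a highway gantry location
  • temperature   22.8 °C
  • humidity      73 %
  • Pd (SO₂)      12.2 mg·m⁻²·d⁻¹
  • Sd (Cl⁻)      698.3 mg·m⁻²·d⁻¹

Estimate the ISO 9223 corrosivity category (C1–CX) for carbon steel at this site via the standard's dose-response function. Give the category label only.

carbon steel: f(T) = -0.054·(T−10) [T>10 °C] = -0.6912
  SO₂ term: 1.77·12.2^0.52·exp(0.02·73-0.6912) = 14.02
  Sd branch = 0.102·Sd^0.62·e^(0.033·RH+0.04·T) = 163.8 μm/a
  sum: 14.02 + 163.8 → r_corr = 177.8 μm/a
Category bounds: 80…200 μm/a bracket r_corr ⇒ C5

C5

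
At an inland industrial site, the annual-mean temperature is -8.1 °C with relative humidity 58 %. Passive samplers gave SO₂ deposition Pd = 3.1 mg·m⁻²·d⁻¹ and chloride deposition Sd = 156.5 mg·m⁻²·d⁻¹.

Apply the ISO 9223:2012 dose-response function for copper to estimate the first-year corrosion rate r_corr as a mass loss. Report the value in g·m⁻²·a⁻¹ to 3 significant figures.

copper: T≤10 °C ⇒ hinge +0.126·(-8.1−10) = -2.2806
  sulphur-dioxide contribution → 0.02227 μm/a
  chloride contribution → 0.2176 μm/a
  ⇒ r_corr(copper) = 0.2399 μm/a
Convert to mass loss: 0.2399 μm/a × 8.96 g/cm³ = 2.149 g·m⁻²·a⁻¹

r_corr = 2.15 g·m⁻²·a⁻¹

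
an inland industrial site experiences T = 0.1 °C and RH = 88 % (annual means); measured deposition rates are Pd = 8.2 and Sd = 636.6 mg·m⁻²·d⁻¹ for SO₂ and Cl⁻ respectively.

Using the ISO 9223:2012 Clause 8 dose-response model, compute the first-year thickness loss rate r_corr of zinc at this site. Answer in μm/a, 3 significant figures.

r_corr = 2.70 μm/a

zinc: temperature factor f = +0.038·(-9.9) = -0.3762
  sulphur-dioxide contribution → 1.28 μm/a
  chloride contribution → 1.415 μm/a
  ⇒ r_corr(zinc) = 2.695 μm/a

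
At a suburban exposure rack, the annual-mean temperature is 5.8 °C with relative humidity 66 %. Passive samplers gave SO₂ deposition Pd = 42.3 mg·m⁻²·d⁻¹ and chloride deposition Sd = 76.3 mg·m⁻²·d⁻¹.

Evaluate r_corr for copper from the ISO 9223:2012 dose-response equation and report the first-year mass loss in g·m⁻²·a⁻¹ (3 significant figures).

r_corr = 7.87 g·m⁻²·a⁻¹

copper: T≤10 °C ⇒ hinge +0.126·(5.8−10) = -0.5292
  sulphur-dioxide contribution → 0.4059 μm/a
  chloride contribution → 0.4724 μm/a
  ⇒ r_corr(copper) = 0.8783 μm/a
Convert to mass loss: 0.8783 μm/a × 8.96 g/cm³ = 7.87 g·m⁻²·a⁻¹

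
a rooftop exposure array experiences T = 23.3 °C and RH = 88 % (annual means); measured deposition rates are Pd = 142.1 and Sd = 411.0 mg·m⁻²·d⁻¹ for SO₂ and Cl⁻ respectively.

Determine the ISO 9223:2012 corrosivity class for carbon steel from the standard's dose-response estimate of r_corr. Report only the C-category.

CX

carbon steel: temperature factor f = -0.054·(13.3) = -0.7182
  sulphur-dioxide contribution → 66.03 μm/a
  chloride contribution → 197.3 μm/a
  total first-year rate 263.3 μm/a
263 μm/a falls in (200, 700] for carbon steel → category CX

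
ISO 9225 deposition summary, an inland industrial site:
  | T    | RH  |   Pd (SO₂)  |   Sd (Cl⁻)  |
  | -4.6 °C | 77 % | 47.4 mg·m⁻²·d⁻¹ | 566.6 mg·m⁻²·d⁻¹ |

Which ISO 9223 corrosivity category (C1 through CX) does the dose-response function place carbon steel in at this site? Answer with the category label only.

C4

carbon steel: f(T) = +0.150·(T−10) [T≤10 °C] = -2.1900
  SO₂ term: 1.77·47.4^0.52·exp(0.02·77-2.1900) = 6.872
  Sd branch = 0.102·Sd^0.62·e^(0.033·RH+0.04·T) = 54.86 μm/a
  sum: 6.872 + 54.86 → r_corr = 61.73 μm/a
61.7 μm/a falls in (50, 80] for carbon steel → category C4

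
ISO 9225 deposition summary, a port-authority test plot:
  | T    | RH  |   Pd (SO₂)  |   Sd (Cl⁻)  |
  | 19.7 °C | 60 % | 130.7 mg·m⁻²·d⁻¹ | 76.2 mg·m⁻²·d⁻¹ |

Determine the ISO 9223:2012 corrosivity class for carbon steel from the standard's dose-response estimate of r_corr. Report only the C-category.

carbon steel: f(T) = -0.054·(T−10) [T>10 °C] = -0.5238
  SO₂ term: 1.77·130.7^0.52·exp(0.02·60-0.5238) = 43.86
  Cl⁻ term: 0.102·76.2^0.62·exp(0.033·60+0.04·19.7) = 23.85
  sum: 43.86 + 23.85 → r_corr = 67.72 μm/a
Category bounds: 50…80 μm/a bracket r_corr ⇒ C4

C4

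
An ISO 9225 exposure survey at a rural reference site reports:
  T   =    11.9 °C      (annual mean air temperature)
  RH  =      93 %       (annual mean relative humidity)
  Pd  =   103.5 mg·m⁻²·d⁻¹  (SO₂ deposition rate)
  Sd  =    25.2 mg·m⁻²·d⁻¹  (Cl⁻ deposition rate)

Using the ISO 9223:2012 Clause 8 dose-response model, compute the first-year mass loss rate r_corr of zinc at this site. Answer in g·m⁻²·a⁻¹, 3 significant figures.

r_corr = 49.2 g·m⁻²·a⁻¹

zinc: temperature factor f = -0.071·(1.9) = -0.1349
  Pd branch = 0.0129·Pd^0.44·e^(0.046·RH+f) = 6.259 μm/a
  Sd branch = 0.0175·Sd^0.57·e^(0.008·RH+0.085·T) = 0.6371 μm/a
  r_corr = 6.259 + 0.6371 = 6.896 μm/a
Convert to mass loss: 6.896 μm/a × 7.14 g/cm³ = 49.24 g·m⁻²·a⁻¹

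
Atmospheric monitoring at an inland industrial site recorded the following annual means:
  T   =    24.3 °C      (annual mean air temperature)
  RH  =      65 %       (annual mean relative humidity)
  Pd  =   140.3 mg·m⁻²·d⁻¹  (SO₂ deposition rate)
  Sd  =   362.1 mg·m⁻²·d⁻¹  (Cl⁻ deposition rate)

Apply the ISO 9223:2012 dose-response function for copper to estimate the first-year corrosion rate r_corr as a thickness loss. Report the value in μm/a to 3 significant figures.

copper: f(T) = -0.080·(T−10) [T>10 °C] = -1.1440
  Pd branch = 0.0053·Pd^0.26·e^(0.059·RH+f) = 0.2826 μm/a
  Sd branch = 0.01025·Sd^0.27·e^(0.036·RH+0.049·T) = 1.718 μm/a
  sum: 0.2826 + 1.718 → r_corr = 2 μm/a

r_corr = 2.00 μm/a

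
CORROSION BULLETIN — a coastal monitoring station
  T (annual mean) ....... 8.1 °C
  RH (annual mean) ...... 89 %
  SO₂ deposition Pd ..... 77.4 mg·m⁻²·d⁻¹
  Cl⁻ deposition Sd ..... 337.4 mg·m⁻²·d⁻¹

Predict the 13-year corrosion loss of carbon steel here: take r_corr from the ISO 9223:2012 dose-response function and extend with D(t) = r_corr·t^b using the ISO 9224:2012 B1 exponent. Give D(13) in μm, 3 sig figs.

D(13) = 665 μm

carbon steel: f(T) = +0.150·(T−10) [T≤10 °C] = -0.2850
  Pd branch = 1.77·Pd^0.52·e^(0.02·RH+f) = 75.75 μm/a
  Cl⁻ term: 0.102·337.4^0.62·exp(0.033·89+0.04·8.1) = 98.24
  sum: 75.75 + 98.24 → r_corr = 174 μm/a
Power-law: D(13) = r_corr · 13^0.523
  D(13) = 174 × 13^0.523 = 174 × 3.825 = 665.5 μm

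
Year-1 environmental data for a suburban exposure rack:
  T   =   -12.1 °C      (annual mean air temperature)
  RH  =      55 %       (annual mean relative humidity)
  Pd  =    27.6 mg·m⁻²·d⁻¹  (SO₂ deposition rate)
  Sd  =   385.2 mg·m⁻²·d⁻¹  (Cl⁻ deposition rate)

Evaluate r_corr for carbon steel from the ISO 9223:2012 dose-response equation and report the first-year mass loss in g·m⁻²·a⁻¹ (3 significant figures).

carbon steel: temperature factor f = +0.150·(-22.1) = -3.3150
  Pd branch = 1.77·Pd^0.52·e^(0.02·RH+f) = 1.085 μm/a
  Cl⁻ term: 0.102·385.2^0.62·exp(0.033·55+0.04·-12.1) = 15.48
  r_corr = 1.085 + 15.48 = 16.56 μm/a
Convert to mass loss: 16.56 μm/a × 7.85 g/cm³ = 130 g·m⁻²·a⁻¹

r_corr = 130 g·m⁻²·a⁻¹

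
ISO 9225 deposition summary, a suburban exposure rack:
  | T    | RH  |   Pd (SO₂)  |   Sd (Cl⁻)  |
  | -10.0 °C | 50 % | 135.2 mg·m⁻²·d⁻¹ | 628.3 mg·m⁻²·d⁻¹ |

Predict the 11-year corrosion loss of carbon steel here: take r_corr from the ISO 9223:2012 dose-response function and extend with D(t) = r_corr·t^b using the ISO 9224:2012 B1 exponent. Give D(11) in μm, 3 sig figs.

carbon steel: temperature factor f = +0.150·(-20.0) = -3.0000
  Pd branch = 1.77·Pd^0.52·e^(0.02·RH+f) = 3.073 μm/a
  Cl⁻ term: 0.102·628.3^0.62·exp(0.033·50+0.04·-10.0) = 19.33
  sum: 3.073 + 19.33 → r_corr = 22.41 μm/a
ISO 9224: D(t) = r_corr · t^b with b = 0.523 (carbon steel, B1)
  D(11) = 22.41 × 11^0.523 = 22.41 × 3.505 = 78.53 μm

D(11) = 78.5 μm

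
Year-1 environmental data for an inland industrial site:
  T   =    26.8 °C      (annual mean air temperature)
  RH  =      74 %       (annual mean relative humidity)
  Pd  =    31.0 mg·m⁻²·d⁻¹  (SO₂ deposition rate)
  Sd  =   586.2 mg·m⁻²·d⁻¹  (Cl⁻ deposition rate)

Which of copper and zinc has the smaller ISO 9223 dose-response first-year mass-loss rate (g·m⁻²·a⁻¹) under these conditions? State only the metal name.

copper: temperature factor f = -0.080·(16.8) = -1.3440
  Pd branch = 0.0053·Pd^0.26·e^(0.059·RH+f) = 0.2657 μm/a
  Cl⁻ term: 0.01025·586.2^0.27·exp(0.036·74+0.049·26.8) = 3.058
  sum: 0.2657 + 3.058 → r_corr = 3.323 μm/a
  mass loss = 3.323 μm/a × 8.96 g/cm³ = 29.78 g·m⁻²·a⁻¹
zinc: T>10 °C ⇒ hinge -0.071·(26.8−10) = -1.1928
  SO₂ term: 0.0129·31.0^0.44·exp(0.046·74-1.1928) = 0.5335
  Sd branch = 0.0175·Sd^0.57·e^(0.008·RH+0.085·T) = 11.67 μm/a
  sum: 0.5335 + 11.67 → r_corr = 12.21 μm/a
  mass loss = 12.21 μm/a × 7.14 g/cm³ = 87.17 g·m⁻²·a⁻¹
Ordering by g·m⁻²·a⁻¹: zinc (87.2) > copper (29.8)

copper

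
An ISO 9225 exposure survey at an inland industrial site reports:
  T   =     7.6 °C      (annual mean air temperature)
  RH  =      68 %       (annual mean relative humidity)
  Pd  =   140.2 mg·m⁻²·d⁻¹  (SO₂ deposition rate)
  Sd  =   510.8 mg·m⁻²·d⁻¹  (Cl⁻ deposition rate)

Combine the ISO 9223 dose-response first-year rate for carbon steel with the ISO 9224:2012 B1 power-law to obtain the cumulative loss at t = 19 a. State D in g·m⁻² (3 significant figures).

D(19) = 4.58e+03 g·m⁻²

carbon steel: T≤10 °C ⇒ hinge +0.150·(7.6−10) = -0.3600
  sulphur-dioxide contribution → 62.89 μm/a
  chloride contribution → 62.27 μm/a
  ⇒ r_corr(carbon steel) = 125.2 μm/a
Power-law: D(19) = r_corr · 19^0.523
  D(19) = 125.2 × 19^0.523 = 125.2 × 4.664 = 583.8 μm
  Mass loss = 583.8 μm × 7.85 g/cm³ = 4583 g·m⁻²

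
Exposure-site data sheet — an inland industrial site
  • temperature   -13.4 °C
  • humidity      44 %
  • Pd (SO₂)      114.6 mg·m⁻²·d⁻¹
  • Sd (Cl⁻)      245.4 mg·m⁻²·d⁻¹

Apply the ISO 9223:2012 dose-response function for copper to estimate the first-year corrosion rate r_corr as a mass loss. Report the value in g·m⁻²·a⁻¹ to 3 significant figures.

copper: temperature factor f = +0.126·(-23.4) = -2.9484
  Pd branch = 0.0053·Pd^0.26·e^(0.059·RH+f) = 0.01278 μm/a
  Cl⁻ term: 0.01025·245.4^0.27·exp(0.036·44+0.049·-13.4) = 0.1145
  r_corr = 0.01278 + 0.1145 = 0.1273 μm/a
Convert to mass loss: 0.1273 μm/a × 8.96 g/cm³ = 1.14 g·m⁻²·a⁻¹

r_corr = 1.14 g·m⁻²·a⁻¹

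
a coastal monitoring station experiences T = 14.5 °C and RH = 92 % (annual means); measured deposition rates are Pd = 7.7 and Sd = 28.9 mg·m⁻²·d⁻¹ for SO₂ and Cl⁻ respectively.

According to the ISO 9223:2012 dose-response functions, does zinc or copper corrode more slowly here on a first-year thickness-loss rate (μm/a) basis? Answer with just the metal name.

zinc

zinc: f(T) = -0.071·(T−10) [T>10 °C] = -0.3195
  SO₂ term: 0.0129·7.7^0.44·exp(0.046·92-0.3195) = 1.584
  Cl⁻ term: 0.0175·28.9^0.57·exp(0.008·92+0.085·14.5) = 0.8524
  r_corr = 1.584 + 0.8524 = 2.437 μm/a
copper: T>10 °C ⇒ hinge -0.080·(14.5−10) = -0.3600
  SO₂ term: 0.0053·7.7^0.26·exp(0.059·92-0.3600) = 1.431
  Cl⁻ term: 0.01025·28.9^0.27·exp(0.036·92+0.049·14.5) = 1.419
  r_corr = 1.431 + 1.419 = 2.851 μm/a
Ordering by μm/a: copper (2.85) > zinc (2.44)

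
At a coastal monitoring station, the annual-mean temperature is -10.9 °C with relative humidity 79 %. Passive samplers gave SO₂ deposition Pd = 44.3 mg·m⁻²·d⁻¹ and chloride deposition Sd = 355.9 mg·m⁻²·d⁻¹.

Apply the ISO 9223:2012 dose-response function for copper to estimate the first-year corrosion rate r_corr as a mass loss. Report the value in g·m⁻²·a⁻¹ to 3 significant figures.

r_corr = 5.49 g·m⁻²·a⁻¹

copper: f(T) = +0.126·(T−10) [T≤10 °C] = -2.6334
  sulphur-dioxide contribution → 0.1079 μm/a
  chloride contribution → 0.5044 μm/a
  ⇒ r_corr(copper) = 0.6123 μm/a
Convert to mass loss: 0.6123 μm/a × 8.96 g/cm³ = 5.486 g·m⁻²·a⁻¹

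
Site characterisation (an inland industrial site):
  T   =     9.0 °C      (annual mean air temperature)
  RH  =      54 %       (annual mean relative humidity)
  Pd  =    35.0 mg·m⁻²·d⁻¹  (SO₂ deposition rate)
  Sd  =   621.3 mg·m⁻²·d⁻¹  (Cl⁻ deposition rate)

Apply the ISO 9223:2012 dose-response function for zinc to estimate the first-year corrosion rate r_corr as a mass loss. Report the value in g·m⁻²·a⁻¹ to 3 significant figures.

r_corr = 21.3 g·m⁻²·a⁻¹

zinc: temperature factor f = +0.038·(-1.0) = -0.0380
  SO₂ term: 0.0129·35.0^0.44·exp(0.046·54-0.0380) = 0.7116
  Cl⁻ term: 0.0175·621.3^0.57·exp(0.008·54+0.085·9.0) = 2.265
  sum: 0.7116 + 2.265 → r_corr = 2.977 μm/a
Convert to mass loss: 2.977 μm/a × 7.14 g/cm³ = 21.25 g·m⁻²·a⁻¹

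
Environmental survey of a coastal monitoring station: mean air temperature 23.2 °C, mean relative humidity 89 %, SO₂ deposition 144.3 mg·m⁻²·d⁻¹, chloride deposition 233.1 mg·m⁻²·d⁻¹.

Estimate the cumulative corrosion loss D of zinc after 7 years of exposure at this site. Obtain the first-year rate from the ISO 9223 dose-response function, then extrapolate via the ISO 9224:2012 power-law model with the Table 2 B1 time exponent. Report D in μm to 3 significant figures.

D(7) = 41.0 μm

zinc: T>10 °C ⇒ hinge -0.071·(23.2−10) = -0.9372
  SO₂ term: 0.0129·144.3^0.44·exp(0.046·89-0.9372) = 2.702
  Cl⁻ term: 0.0175·233.1^0.57·exp(0.008·89+0.085·23.2) = 5.73
  sum: 2.702 + 5.73 → r_corr = 8.432 μm/a
Power-law: D(7) = r_corr · 7^0.813
  D(7) = 8.432 × 7^0.813 = 8.432 × 4.865 = 41.02 μm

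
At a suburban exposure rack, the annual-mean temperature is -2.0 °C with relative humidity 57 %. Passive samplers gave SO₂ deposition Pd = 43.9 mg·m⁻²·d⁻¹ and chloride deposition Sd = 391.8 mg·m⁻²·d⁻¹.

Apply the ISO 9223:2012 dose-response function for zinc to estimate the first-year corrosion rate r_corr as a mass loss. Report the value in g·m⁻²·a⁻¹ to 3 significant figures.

zinc: temperature factor f = +0.038·(-12.0) = -0.4560
  Pd branch = 0.0129·Pd^0.44·e^(0.046·RH+f) = 0.5942 μm/a
  Cl⁻ term: 0.0175·391.8^0.57·exp(0.008·57+0.085·-2.0) = 0.7003
  r_corr = 0.5942 + 0.7003 = 1.295 μm/a
Convert to mass loss: 1.295 μm/a × 7.14 g/cm³ = 9.243 g·m⁻²·a⁻¹

r_corr = 9.24 g·m⁻²·a⁻¹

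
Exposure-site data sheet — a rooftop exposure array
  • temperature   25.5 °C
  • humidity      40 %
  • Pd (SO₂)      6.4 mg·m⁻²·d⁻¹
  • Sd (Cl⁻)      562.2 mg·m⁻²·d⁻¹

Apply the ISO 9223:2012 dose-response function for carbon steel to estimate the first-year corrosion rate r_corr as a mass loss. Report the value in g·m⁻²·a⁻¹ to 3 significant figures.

carbon steel: T>10 °C ⇒ hinge -0.054·(25.5−10) = -0.8370
  sulphur-dioxide contribution → 4.478 μm/a
  chloride contribution → 53.68 μm/a
  ⇒ r_corr(carbon steel) = 58.15 μm/a
Convert to mass loss: 58.15 μm/a × 7.85 g/cm³ = 456.5 g·m⁻²·a⁻¹

r_corr = 457 g·m⁻²·a⁻¹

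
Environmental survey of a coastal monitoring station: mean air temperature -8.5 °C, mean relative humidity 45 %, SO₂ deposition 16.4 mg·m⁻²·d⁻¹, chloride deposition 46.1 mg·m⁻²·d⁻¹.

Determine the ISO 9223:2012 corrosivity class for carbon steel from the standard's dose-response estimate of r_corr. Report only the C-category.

C2

carbon steel: f(T) = +0.150·(T−10) [T≤10 °C] = -2.7750
  sulphur-dioxide contribution → 1.162 μm/a
  chloride contribution → 3.446 μm/a
  ⇒ r_corr(carbon steel) = 4.609 μm/a
ISO 9223 Table 2 (carbon steel): 1.3 < 4.61 ≤ 25 μm/a ⇒ C2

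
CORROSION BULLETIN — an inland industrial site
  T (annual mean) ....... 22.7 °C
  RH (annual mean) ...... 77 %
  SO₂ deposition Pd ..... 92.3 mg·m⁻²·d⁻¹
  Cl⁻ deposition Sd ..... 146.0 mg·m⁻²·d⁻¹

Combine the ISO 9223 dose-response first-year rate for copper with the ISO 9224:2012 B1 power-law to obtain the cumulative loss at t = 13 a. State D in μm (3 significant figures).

copper: T>10 °C ⇒ hinge -0.080·(22.7−10) = -1.0160
  SO₂ term: 0.0053·92.3^0.26·exp(0.059·77-1.0160) = 0.5848
  Cl⁻ term: 0.01025·146.0^0.27·exp(0.036·77+0.049·22.7) = 1.914
  r_corr = 0.5848 + 1.914 = 2.499 μm/a
Long-term exponent b (ISO 9224 Table 2, B1) = 0.667
  D(13) = 2.499 × 13^0.667 = 2.499 × 5.534 = 13.83 μm

D(13) = 13.8 μm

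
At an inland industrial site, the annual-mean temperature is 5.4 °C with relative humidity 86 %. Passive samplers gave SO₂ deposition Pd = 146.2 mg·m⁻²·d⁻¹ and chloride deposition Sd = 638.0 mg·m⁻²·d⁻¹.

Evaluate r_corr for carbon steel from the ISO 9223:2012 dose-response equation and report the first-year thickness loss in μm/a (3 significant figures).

carbon steel: f(T) = +0.150·(T−10) [T≤10 °C] = -0.6900
  SO₂ term: 1.77·146.2^0.52·exp(0.02·86-0.6900) = 66.23
  Cl⁻ term: 0.102·638.0^0.62·exp(0.033·86+0.04·5.4) = 118.6
  r_corr = 66.23 + 118.6 = 184.8 μm/a

r_corr = 185 μm/a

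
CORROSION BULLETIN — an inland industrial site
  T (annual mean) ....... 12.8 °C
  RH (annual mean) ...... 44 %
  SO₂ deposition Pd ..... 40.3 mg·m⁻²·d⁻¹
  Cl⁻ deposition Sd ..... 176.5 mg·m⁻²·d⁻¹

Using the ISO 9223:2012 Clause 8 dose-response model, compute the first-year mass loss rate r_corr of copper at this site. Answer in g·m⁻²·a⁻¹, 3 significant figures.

copper: f(T) = -0.080·(T−10) [T>10 °C] = -0.2240
  sulphur-dioxide contribution → 0.1485 μm/a
  chloride contribution → 0.3781 μm/a
  ⇒ r_corr(copper) = 0.5267 μm/a
Convert to mass loss: 0.5267 μm/a × 8.96 g/cm³ = 4.719 g·m⁻²·a⁻¹

r_corr = 4.72 g·m⁻²·a⁻¹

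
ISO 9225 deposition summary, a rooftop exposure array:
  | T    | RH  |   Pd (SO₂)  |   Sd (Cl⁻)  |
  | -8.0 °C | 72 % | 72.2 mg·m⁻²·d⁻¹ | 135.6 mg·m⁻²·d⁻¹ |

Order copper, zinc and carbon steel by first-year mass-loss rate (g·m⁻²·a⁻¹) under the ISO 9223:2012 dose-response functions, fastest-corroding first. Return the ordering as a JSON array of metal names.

["carbon steel", "zinc", "copper"]

copper: f(T) = +0.126·(T−10) [T≤10 °C] = -2.2680
  SO₂ term: 0.0053·72.2^0.26·exp(0.059·72-2.2680) = 0.1168
  Cl⁻ term: 0.01025·135.6^0.27·exp(0.036·72+0.049·-8.0) = 0.3482
  sum: 0.1168 + 0.3482 → r_corr = 0.465 μm/a
  mass loss = 0.465 μm/a × 8.96 g/cm³ = 4.167 g·m⁻²·a⁻¹
zinc: T≤10 °C ⇒ hinge +0.038·(-8.0−10) = -0.6840
  Pd branch = 0.0129·Pd^0.44·e^(0.046·RH+f) = 1.174 μm/a
  Sd branch = 0.0175·Sd^0.57·e^(0.008·RH+0.085·T) = 0.259 μm/a
  sum: 1.174 + 0.259 → r_corr = 1.433 μm/a
  mass loss = 1.433 μm/a × 7.14 g/cm³ = 10.23 g·m⁻²·a⁻¹
carbon steel: f(T) = +0.150·(T−10) [T≤10 °C] = -2.7000
  Pd branch = 1.77·Pd^0.52·e^(0.02·RH+f) = 4.647 μm/a
  Cl⁻ term: 0.102·135.6^0.62·exp(0.033·72+0.04·-8.0) = 16.73
  r_corr = 4.647 + 16.73 = 21.38 μm/a
  mass loss = 21.38 μm/a × 7.85 g/cm³ = 167.8 g·m⁻²·a⁻¹
Ordering by g·m⁻²·a⁻¹: carbon steel (168) > zinc (10.2) > copper (4.17)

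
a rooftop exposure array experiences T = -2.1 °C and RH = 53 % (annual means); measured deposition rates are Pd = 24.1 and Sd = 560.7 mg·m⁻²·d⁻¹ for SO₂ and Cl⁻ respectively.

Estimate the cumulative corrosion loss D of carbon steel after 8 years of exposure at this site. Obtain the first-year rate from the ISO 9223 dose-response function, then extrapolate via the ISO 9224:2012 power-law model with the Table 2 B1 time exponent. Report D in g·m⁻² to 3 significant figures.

D(8) = 737 g·m⁻²

carbon steel: f(T) = +0.150·(T−10) [T≤10 °C] = -1.8150
  SO₂ term: 1.77·24.1^0.52·exp(0.02·53-1.8150) = 4.352
  Cl⁻ term: 0.102·560.7^0.62·exp(0.033·53+0.04·-2.1) = 27.28
  sum: 4.352 + 27.28 → r_corr = 31.64 μm/a
ISO 9224: D(t) = r_corr · t^b with b = 0.523 (carbon steel, B1)
  D(8) = 31.64 × 8^0.523 = 31.64 × 2.967 = 93.87 μm
  Mass loss = 93.87 μm × 7.85 g/cm³ = 736.8 g·m⁻²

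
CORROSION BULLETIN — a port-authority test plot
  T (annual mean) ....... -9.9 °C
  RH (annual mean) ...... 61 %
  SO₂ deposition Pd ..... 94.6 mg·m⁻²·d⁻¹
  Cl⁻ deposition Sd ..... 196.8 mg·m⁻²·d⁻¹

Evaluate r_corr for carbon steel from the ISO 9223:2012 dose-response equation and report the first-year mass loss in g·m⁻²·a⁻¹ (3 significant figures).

carbon steel: temperature factor f = +0.150·(-19.9) = -2.9850
  Pd branch = 1.77·Pd^0.52·e^(0.02·RH+f) = 3.228 μm/a
  Cl⁻ term: 0.102·196.8^0.62·exp(0.033·61+0.04·-9.9) = 13.59
  r_corr = 3.228 + 13.59 = 16.82 μm/a
Convert to mass loss: 16.82 μm/a × 7.85 g/cm³ = 132 g·m⁻²·a⁻¹

r_corr = 132 g·m⁻²·a⁻¹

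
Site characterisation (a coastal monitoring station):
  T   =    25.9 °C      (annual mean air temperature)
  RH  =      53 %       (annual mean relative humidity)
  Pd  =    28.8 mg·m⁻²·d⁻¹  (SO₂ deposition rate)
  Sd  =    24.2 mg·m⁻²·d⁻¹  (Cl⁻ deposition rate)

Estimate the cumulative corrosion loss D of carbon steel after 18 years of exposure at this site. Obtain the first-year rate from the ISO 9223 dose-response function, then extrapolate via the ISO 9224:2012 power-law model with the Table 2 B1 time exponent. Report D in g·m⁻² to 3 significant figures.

carbon steel: T>10 °C ⇒ hinge -0.054·(25.9−10) = -0.8586
  sulphur-dioxide contribution → 12.43 μm/a
  chloride contribution → 11.91 μm/a
  ⇒ r_corr(carbon steel) = 24.34 μm/a
Power-law: D(18) = r_corr · 18^0.523
  D(18) = 24.34 × 18^0.523 = 24.34 × 4.534 = 110.4 μm
  Mass loss = 110.4 μm × 7.85 g/cm³ = 866.4 g·m⁻²

D(18) = 866 g·m⁻²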